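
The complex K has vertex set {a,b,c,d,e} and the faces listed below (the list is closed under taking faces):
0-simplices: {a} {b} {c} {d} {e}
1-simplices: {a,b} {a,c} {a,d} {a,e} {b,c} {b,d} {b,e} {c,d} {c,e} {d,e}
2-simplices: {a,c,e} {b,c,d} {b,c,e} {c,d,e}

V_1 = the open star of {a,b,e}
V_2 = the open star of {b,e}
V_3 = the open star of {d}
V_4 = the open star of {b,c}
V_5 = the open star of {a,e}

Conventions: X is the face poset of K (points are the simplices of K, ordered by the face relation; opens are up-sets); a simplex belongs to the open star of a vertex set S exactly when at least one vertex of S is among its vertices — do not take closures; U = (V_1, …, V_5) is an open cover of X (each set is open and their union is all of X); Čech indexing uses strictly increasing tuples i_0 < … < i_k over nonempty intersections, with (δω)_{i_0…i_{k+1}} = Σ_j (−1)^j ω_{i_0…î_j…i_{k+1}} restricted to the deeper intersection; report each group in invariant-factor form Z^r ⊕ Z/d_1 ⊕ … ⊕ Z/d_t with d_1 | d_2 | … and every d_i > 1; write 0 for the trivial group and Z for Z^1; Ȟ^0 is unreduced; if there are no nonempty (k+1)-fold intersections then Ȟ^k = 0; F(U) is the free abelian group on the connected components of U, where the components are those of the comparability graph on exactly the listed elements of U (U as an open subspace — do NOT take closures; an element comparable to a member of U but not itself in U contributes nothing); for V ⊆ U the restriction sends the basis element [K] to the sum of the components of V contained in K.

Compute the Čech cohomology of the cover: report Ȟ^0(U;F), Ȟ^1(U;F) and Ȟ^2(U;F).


intersection data:
  V1={{a},{b},{e},{a,b},{a,c},{a,d},{a,e},{b,c},{b,d},{b,e},{c,e},{d,e},{a,c,e},{b,c,d},{b,c,e},{c,d,e}} V2={{b},{e},{a,b},{a,e},{b,c},{b,d},{b,e},{c,e},{d,e},{a,c,e},{b,c,d},{b,c,e},{c,d,e}} V3={{d},{a,d},{b,d},{c,d},{d,e},{b,c,d},{c,d,e}} V4={{b},{c},{a,b},{a,c},{b,c},{b,d},{b,e},{c,d},{c,e},{a,c,e},{b,c,d},{b,c,e},{c,d,e}} V5={{a},{e},{a,b},{a,c},{a,d},{a,e},{b,e},{c,e},{d,e},{a,c,e},{b,c,e},{c,d,e}}
  V12={{b},{e},{a,b},{a,e},{b,c},{b,d},{b,e},{c,e},{d,e},{a,c,e},{b,c,d},{b,c,e},{c,d,e}} V13={{a,d},{b,d},{d,e},{b,c,d},{c,d,e}} V14={{b},{a,b},{a,c},{b,c},{b,d},{b,e},{c,e},{a,c,e},{b,c,d},{b,c,e},{c,d,e}} V15={{a},{e},{a,b},{a,c},{a,d},{a,e},{b,e},{c,e},{d,e},{a,c,e},{b,c,e},{c,d,e}} V23={{b,d},{d,e},{b,c,d},{c,d,e}} V24={{b},{a,b},{b,c},{b,d},{b,e},{c,e},{a,c,e},{b,c,d},{b,c,e},{c,d,e}} V25={{e},{a,b},{a,e},{b,e},{c,e},{d,e},{a,c,e},{b,c,e},{c,d,e}} V34={{b,d},{c,d},{b,c,d},{c,d,e}} V35={{a,d},{d,e},{c,d,e}} V45={{a,b},{a,c},{b,e},{c,e},{a,c,e},{b,c,e},{c,d,e}}
  V123={{b,d},{d,e},{b,c,d},{c,d,e}} V124={{b},{a,b},{b,c},{b,d},{b,e},{c,e},{a,c,e},{b,c,d},{b,c,e},{c,d,e}} V125={{e},{a,b},{a,e},{b,e},{c,e},{d,e},{a,c,e},{b,c,e},{c,d,e}} V134={{b,d},{b,c,d},{c,d,e}} V135={{a,d},{d,e},{c,d,e}} V145={{a,b},{a,c},{b,e},{c,e},{a,c,e},{b,c,e},{c,d,e}} V234={{b,d},{b,c,d},{c,d,e}} V235={{d,e},{c,d,e}} V245={{a,b},{b,e},{c,e},{a,c,e},{b,c,e},{c,d,e}} V345={{c,d,e}}
  V1234={{b,d},{b,c,d},{c,d,e}} V1235={{d,e},{c,d,e}} V1245={{a,b},{b,e},{c,e},{a,c,e},{b,c,e},{c,d,e}} V1345={{c,d,e}} V2345={{c,d,e}}
  V12345={{c,d,e}}
components per intersection:
  V1: {{a},{b},{e},{a,b},{a,c},{a,d},{a,e},{b,c},{b,d},{b,e},{c,e},{d,e},{a,c,e},{b,c,d},{b,c,e},{c,d,e}}
  V2: {{b},{e},{a,b},{a,e},{b,c},{b,d},{b,e},{c,e},{d,e},{a,c,e},{b,c,d},{b,c,e},{c,d,e}}
  V3: {{d},{a,d},{b,d},{c,d},{d,e},{b,c,d},{c,d,e}}
  V4: {{b},{c},{a,b},{a,c},{b,c},{b,d},{b,e},{c,d},{c,e},{a,c,e},{b,c,d},{b,c,e},{c,d,e}}
  V5: {{a},{e},{a,b},{a,c},{a,d},{a,e},{b,e},{c,e},{d,e},{a,c,e},{b,c,e},{c,d,e}}
  V12: {{b},{e},{a,b},{a,e},{b,c},{b,d},{b,e},{c,e},{d,e},{a,c,e},{b,c,d},{b,c,e},{c,d,e}}
  V13: {{a,d}} {{b,d},{b,c,d}} {{d,e},{c,d,e}}
  V14: {{b},{a,b},{a,c},{b,c},{b,d},{b,e},{c,e},{a,c,e},{b,c,d},{b,c,e},{c,d,e}}
  V15: {{a},{e},{a,b},{a,c},{a,d},{a,e},{b,e},{c,e},{d,e},{a,c,e},{b,c,e},{c,d,e}}
  V23: {{b,d},{b,c,d}} {{d,e},{c,d,e}}
  V24: {{b},{a,b},{b,c},{b,d},{b,e},{c,e},{a,c,e},{b,c,d},{b,c,e},{c,d,e}}
  V25: {{e},{a,e},{b,e},{c,e},{d,e},{a,c,e},{b,c,e},{c,d,e}} {{a,b}}
  V34: {{b,d},{c,d},{b,c,d},{c,d,e}}
  V35: {{a,d}} {{d,e},{c,d,e}}
  V45: {{a,b}} {{a,c},{b,e},{c,e},{a,c,e},{b,c,e},{c,d,e}}
  V123: {{b,d},{b,c,d}} {{d,e},{c,d,e}}
  V124: {{b},{a,b},{b,c},{b,d},{b,e},{c,e},{a,c,e},{b,c,d},{b,c,e},{c,d,e}}
  V125: {{e},{a,e},{b,e},{c,e},{d,e},{a,c,e},{b,c,e},{c,d,e}} {{a,b}}
  V134: {{b,d},{b,c,d}} {{c,d,e}}
  V135: {{a,d}} {{d,e},{c,d,e}}
  V145: {{a,b}} {{a,c},{b,e},{c,e},{a,c,e},{b,c,e},{c,d,e}}
  V234: {{b,d},{b,c,d}} {{c,d,e}}
  V235: {{d,e},{c,d,e}}
  V245: {{a,b}} {{b,e},{c,e},{a,c,e},{b,c,e},{c,d,e}}
  V345: {{c,d,e}}
  V1234: {{b,d},{b,c,d}} {{c,d,e}}
  V1235: {{d,e},{c,d,e}}
  V1245: {{a,b}} {{b,e},{c,e},{a,c,e},{b,c,e},{c,d,e}}
  V1345: {{c,d,e}}
  V2345: {{c,d,e}}
  V12345: {{c,d,e}}
C dims 5,16,17,7; δ0: rk 4, SNF 1^4; δ1: rk 11, SNF 1^11; δ2: rk 6, SNF 1^6
Ȟ^0 = (5 − 4) − 0 = 1, so Ȟ^0 ≅ Z
Ȟ^1 = (16 − 11) − 4 = 1, so Ȟ^1 ≅ Z
Ȟ^2 = (17 − 6) − 11 = 0, so Ȟ^2 ≅ 0

Ȟ^0 ≅ Z; Ȟ^1 ≅ Z; Ȟ^2 ≅ 0


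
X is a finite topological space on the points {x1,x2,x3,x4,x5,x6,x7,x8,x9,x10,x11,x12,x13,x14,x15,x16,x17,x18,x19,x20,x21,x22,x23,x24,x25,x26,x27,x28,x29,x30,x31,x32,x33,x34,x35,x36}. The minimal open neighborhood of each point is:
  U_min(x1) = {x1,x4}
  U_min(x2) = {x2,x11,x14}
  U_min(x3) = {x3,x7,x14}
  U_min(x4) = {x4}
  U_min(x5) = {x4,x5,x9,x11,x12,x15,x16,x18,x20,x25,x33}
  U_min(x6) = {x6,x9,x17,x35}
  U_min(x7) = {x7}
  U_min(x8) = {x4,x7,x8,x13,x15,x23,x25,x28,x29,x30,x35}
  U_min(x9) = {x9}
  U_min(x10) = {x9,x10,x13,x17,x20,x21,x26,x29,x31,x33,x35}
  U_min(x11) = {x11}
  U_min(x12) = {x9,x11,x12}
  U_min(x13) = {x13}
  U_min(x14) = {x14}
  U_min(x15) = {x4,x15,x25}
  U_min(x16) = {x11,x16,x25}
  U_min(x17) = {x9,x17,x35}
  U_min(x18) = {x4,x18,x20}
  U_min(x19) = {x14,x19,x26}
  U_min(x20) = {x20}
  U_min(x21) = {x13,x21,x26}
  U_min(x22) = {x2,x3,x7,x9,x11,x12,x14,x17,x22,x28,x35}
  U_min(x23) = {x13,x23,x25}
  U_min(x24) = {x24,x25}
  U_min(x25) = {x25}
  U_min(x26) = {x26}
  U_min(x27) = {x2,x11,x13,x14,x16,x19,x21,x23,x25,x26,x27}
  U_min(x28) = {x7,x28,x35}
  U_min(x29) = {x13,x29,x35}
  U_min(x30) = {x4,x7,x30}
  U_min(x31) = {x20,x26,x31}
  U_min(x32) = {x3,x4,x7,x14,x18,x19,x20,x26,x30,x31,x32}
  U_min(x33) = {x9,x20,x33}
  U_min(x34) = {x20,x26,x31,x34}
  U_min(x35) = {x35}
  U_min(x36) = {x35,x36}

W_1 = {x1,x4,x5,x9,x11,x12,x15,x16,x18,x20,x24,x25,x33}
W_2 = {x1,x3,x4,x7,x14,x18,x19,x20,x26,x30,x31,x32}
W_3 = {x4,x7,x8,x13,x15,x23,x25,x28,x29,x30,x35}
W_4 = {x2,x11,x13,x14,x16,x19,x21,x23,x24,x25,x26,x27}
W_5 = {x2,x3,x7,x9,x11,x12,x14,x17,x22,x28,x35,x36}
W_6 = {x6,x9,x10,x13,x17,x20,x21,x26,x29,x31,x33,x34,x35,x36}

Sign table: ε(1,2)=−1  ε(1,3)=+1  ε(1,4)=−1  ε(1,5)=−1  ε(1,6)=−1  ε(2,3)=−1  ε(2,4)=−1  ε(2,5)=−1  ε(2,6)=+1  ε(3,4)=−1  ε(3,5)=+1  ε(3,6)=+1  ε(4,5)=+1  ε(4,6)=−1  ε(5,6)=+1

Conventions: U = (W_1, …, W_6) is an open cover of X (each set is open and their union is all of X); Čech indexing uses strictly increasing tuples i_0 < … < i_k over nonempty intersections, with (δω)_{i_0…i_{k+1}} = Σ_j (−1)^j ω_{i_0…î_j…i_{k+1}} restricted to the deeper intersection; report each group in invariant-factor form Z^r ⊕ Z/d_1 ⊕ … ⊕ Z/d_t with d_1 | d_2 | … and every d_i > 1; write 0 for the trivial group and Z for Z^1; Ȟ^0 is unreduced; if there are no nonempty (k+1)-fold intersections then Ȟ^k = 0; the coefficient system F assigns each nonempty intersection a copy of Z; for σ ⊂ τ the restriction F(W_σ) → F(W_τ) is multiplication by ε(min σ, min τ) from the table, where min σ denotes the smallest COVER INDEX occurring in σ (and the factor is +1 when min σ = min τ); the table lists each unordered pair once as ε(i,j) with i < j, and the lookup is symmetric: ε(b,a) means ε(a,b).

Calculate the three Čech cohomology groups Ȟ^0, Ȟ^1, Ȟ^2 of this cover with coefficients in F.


nonempty overlaps:
  W12={x1,x4,x18,x20} W13={x4,x15,x25} W14={x11,x16,x24,x25} W15={x9,x11,x12} W16={x9,x20,x33} W23={x4,x7,x30} W24={x14,x19,x26} W25={x3,x7,x14} W26={x20,x26,x31} W34={x13,x23,x25} W35={x7,x28,x35} W36={x13,x29,x35} W45={x2,x11,x14} W46={x13,x21,x26} W56={x9,x17,x35,x36}
  W123={x4} W126={x20} W134={x25} W145={x11} W156={x9} W235={x7} W245={x14} W246={x26} W346={x13} W356={x35}
C dims 6,15,10; δ0: rk 6, SNF 1^5·2; δ1: rk 9, SNF 1^9
degree 0: 6−6−0 = 0 → Ȟ^0 ≅ 0
degree 1: 15−9−6 = 0 plus torsion [2] → Ȟ^1 ≅ Z/2
degree 2: 10−0−9 = 1 → Ȟ^2 ≅ Z

Ȟ^0 = 0,  Ȟ^1 = Z/2,  Ȟ^2 = Z


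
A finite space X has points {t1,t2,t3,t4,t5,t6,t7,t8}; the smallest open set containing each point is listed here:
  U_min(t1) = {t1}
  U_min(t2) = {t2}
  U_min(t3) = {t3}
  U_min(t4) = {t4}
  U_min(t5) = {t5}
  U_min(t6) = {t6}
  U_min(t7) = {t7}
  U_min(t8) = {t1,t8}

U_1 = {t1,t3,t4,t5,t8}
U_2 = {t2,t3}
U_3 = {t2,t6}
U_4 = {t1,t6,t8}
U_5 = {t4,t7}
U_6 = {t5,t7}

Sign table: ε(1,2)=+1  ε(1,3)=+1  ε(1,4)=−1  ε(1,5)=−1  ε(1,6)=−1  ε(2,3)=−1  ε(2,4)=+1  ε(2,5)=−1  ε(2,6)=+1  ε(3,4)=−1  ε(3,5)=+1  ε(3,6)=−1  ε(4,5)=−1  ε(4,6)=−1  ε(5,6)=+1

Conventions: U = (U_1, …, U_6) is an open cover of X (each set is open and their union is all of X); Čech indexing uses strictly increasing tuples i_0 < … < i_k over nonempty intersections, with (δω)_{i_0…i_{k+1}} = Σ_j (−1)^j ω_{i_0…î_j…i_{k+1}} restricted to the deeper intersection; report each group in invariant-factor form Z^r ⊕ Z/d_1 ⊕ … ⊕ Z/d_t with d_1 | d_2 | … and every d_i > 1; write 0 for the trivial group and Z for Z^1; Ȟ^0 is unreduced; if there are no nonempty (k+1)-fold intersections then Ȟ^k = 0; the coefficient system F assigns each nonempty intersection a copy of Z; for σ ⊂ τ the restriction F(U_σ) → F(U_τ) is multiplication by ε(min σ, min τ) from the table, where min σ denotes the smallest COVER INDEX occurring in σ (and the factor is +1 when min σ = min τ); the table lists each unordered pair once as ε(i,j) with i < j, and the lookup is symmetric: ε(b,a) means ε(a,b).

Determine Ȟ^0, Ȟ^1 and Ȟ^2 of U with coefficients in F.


Ȟ^0 = 0, Ȟ^1 = Z ⊕ Z/2, Ȟ^2 = 0

nonempty overlaps:
  U12={t3} U14={t1,t8} U15={t4} U16={t5} U23={t2} U34={t6} U56={t7}
C dims 6,7; δ0: rk 6, SNF 1^5·2
degree 0: 6−6−0 = 0 → Ȟ^0 ≅ 0
degree 1: 7−0−6 = 1 plus torsion [2] → Ȟ^1 ≅ Z ⊕ Z/2
degree 2: 0−0−0 = 0 → Ȟ^2 ≅ 0


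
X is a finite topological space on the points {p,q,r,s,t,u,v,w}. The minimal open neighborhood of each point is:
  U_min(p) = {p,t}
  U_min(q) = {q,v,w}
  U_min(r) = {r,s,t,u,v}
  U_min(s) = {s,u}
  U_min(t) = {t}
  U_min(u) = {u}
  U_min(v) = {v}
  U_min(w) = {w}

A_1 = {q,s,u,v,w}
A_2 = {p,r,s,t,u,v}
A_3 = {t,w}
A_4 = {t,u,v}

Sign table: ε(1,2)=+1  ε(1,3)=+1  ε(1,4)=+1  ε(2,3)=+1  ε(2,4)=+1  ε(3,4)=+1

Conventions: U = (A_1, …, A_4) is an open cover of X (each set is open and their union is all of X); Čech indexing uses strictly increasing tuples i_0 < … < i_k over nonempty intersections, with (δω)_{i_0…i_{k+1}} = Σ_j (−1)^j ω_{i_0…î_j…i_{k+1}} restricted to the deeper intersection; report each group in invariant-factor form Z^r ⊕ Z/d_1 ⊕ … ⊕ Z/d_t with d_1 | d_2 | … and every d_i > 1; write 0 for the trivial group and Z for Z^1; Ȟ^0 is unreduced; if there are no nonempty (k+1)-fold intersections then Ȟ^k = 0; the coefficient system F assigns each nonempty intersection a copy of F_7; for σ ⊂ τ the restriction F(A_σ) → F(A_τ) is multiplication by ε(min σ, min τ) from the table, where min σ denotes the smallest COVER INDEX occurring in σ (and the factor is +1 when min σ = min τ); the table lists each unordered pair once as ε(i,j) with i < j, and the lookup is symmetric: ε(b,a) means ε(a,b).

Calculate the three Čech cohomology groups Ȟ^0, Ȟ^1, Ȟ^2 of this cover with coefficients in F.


nonempty overlaps:
  A12={s,u,v} A13={w} A14={u,v} A23={t} A24={t,u,v} A34={t}
  A124={u,v} A234={t}
C dims 4,6,2; δ0: rk_F7 3; δ1: rk_F7 2
degree 0: 4−3−0 = 1 → Ȟ^0 ≅ Z/7
degree 1: 6−2−3 = 1 → Ȟ^1 ≅ Z/7
degree 2: 2−0−2 = 0 → Ȟ^2 ≅ 0

Ȟ^0 = Z/7, Ȟ^1 = Z/7, Ȟ^2 = 0


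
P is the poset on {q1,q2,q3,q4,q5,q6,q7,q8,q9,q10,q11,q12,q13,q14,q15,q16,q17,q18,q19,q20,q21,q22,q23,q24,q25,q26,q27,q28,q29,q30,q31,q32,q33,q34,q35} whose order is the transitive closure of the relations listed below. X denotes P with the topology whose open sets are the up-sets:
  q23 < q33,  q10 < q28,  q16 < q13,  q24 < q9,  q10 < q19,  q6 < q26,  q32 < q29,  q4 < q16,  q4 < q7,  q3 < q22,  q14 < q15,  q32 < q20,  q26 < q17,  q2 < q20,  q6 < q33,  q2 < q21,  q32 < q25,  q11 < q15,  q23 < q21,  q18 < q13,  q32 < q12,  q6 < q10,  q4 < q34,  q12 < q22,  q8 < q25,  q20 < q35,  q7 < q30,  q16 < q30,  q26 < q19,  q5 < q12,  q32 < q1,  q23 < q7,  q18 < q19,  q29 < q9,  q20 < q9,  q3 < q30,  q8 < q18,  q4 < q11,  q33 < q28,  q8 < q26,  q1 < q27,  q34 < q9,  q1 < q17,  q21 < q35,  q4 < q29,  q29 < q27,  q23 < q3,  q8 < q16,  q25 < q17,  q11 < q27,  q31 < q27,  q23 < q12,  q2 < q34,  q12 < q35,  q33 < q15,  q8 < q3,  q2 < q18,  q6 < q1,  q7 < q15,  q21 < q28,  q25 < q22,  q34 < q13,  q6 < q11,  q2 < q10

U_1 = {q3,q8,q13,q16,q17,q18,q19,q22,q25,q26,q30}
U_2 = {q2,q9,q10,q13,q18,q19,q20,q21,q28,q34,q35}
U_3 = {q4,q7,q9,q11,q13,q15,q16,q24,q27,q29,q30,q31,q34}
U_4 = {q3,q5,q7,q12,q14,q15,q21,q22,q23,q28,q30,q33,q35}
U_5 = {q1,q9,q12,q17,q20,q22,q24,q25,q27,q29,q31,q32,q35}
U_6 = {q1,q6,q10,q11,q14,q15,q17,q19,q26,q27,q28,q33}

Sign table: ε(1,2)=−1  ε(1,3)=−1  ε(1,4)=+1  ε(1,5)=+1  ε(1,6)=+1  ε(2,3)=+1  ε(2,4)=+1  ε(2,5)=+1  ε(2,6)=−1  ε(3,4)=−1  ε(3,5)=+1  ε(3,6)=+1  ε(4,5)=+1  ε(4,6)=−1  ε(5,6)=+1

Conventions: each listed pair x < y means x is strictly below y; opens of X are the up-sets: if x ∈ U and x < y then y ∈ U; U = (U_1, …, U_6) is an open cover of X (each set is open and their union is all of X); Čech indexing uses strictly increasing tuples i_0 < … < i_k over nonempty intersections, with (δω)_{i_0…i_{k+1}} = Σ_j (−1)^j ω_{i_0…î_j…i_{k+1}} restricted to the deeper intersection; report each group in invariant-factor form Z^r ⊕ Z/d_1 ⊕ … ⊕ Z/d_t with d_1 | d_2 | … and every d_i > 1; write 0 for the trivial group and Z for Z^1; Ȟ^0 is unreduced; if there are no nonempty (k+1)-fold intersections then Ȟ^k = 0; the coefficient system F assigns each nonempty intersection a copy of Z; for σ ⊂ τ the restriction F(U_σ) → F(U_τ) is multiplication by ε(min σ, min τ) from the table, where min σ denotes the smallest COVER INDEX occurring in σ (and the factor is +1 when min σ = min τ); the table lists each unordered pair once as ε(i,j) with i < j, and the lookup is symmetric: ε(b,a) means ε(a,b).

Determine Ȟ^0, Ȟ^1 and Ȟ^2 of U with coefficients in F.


nonempty overlaps:
  U12={q13,q18,q19} U13={q13,q16,q30} U14={q3,q22,q30} U15={q17,q22,q25} U16={q17,q19,q26} U23={q9,q13,q34} U24={q21,q28,q35} U25={q9,q20,q35} U26={q10,q19,q28} U34={q7,q15,q30} U35={q9,q24,q27,q29,q31} U36={q11,q15,q27} U45={q12,q22,q35} U46={q14,q15,q28,q33} U56={q1,q17,q27}
  U123={q13} U126={q19} U134={q30} U145={q22} U156={q17} U235={q9} U245={q35} U246={q28} U346={q15} U356={q27}
C dims 6,15,10; δ0: rk 6, SNF 1^5·2; δ1: rk 9, SNF 1^9
degree 0: 6−6−0 = 0 → Ȟ^0 ≅ 0
degree 1: 15−9−6 = 0 plus torsion [2] → Ȟ^1 ≅ Z/2
degree 2: 10−0−9 = 1 → Ȟ^2 ≅ Z

Ȟ^0 ≅ 0, Ȟ^1 ≅ Z/2, Ȟ^2 ≅ Z


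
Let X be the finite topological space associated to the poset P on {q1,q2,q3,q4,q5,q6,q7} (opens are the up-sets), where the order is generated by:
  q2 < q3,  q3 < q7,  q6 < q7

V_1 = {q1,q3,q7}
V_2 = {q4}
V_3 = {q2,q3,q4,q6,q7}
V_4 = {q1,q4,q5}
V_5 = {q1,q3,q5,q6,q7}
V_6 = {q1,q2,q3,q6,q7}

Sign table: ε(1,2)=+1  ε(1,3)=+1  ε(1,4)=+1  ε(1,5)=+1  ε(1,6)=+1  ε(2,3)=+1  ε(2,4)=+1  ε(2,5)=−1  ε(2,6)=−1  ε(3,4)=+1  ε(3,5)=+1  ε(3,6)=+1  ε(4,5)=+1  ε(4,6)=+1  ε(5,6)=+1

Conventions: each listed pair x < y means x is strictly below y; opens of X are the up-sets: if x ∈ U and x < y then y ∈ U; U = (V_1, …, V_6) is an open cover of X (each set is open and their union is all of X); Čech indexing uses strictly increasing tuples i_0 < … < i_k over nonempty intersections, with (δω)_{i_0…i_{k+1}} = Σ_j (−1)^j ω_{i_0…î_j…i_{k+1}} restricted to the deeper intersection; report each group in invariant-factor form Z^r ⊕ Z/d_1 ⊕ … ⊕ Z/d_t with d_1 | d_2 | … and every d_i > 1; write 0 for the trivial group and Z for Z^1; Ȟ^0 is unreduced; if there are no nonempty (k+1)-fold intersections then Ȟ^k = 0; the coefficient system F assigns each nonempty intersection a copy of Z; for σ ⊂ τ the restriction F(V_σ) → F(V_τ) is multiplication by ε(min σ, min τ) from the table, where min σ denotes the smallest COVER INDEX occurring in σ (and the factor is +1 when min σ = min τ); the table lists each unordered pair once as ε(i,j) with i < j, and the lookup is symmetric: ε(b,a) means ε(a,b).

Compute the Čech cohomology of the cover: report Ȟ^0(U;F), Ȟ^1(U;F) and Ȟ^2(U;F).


nerve of the cover:
  V13={q3,q7} V14={q1} V15={q1,q3,q7} V16={q1,q3,q7} V23={q4} V24={q4} V34={q4} V35={q3,q6,q7} V36={q2,q3,q6,q7} V45={q1,q5} V46={q1} V56={q1,q3,q6,q7}
  V135={q3,q7} V136={q3,q7} V145={q1} V146={q1} V156={q1,q3,q7} V234={q4} V356={q3,q6,q7} V456={q1}
  V1356={q3,q7} V1456={q1}
C dims 6,12,8,2; δ0: rk 5, SNF 1^5; δ1: rk 6, SNF 1^6; δ2: rk 2, SNF 1^2
Ȟ^0 = (6 − 5) − 0 = 1, so Ȟ^0 ≅ Z
Ȟ^1 = (12 − 6) − 5 = 1, so Ȟ^1 ≅ Z
Ȟ^2 = (8 − 2) − 6 = 0, so Ȟ^2 ≅ 0

Ȟ^0(U;F) ≅ Z,  Ȟ^1(U;F) ≅ Z,  Ȟ^2(U;F) ≅ 0


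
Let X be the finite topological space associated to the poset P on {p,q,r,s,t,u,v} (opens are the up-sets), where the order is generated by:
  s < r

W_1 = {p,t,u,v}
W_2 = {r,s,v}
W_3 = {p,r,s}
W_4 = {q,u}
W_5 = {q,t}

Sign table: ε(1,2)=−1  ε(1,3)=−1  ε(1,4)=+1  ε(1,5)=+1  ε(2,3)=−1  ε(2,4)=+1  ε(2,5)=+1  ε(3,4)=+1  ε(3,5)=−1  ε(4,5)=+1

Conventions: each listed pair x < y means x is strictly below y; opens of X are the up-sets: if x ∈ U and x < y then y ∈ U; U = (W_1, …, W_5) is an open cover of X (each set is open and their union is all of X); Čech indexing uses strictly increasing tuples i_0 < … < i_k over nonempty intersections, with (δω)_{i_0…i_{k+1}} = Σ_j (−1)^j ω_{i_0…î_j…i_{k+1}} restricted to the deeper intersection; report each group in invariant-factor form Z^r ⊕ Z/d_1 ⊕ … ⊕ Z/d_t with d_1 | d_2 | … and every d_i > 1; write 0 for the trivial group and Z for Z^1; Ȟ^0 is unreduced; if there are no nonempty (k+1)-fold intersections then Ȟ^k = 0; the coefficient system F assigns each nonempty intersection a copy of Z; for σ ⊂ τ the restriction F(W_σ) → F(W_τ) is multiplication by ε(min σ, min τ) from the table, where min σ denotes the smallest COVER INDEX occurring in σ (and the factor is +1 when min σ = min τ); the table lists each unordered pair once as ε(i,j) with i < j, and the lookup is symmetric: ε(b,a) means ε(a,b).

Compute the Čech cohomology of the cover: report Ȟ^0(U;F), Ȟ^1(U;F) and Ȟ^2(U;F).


nonempty overlaps:
  W12={v} W13={p} W14={u} W15={t} W23={r,s} W45={q}
C dims 5,6; δ0: rk 5, SNF 1^4·2
degree 0: 5−5−0 = 0 → Ȟ^0 ≅ 0
degree 1: 6−0−5 = 1 plus torsion [2] → Ȟ^1 ≅ Z ⊕ Z/2
degree 2: 0−0−0 = 0 → Ȟ^2 ≅ 0

Ȟ^0(U;F) ≅ 0; Ȟ^1(U;F) ≅ Z ⊕ Z/2; Ȟ^2(U;F) ≅ 0


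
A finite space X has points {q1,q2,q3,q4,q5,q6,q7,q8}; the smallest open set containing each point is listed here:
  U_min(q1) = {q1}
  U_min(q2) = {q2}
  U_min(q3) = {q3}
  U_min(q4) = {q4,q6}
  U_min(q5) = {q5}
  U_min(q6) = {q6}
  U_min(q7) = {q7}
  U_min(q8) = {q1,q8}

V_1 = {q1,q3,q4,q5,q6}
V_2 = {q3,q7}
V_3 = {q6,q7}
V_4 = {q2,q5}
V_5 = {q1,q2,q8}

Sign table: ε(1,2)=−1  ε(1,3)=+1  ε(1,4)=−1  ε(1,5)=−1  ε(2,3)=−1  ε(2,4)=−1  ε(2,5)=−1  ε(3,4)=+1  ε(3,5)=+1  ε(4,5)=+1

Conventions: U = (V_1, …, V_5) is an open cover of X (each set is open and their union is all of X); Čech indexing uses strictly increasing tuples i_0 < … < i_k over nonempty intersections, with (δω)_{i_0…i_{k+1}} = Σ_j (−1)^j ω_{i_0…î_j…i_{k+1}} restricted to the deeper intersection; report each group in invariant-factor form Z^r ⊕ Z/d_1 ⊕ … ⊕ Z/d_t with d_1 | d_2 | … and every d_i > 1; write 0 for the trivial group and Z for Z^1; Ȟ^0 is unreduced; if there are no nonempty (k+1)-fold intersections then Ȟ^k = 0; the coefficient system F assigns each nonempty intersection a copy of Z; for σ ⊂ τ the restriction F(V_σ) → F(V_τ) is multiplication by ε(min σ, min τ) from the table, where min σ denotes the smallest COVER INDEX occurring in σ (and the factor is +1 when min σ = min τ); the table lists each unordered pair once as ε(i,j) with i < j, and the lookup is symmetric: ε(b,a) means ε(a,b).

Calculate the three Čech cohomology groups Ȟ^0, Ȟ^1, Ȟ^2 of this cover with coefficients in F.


Ȟ^0(U;F) ≅ Z,  Ȟ^1(U;F) ≅ Z^2,  Ȟ^2(U;F) ≅ 0

nerve simplices:
  V12={q3} V13={q6} V14={q5} V15={q1} V23={q7} V45={q2}
C dims 5,6; δ0: rk 4, SNF 1^4
degree 0: 5−4−0 = 1 → Ȟ^0 ≅ Z
degree 1: 6−0−4 = 2 → Ȟ^1 ≅ Z^2
degree 2: 0−0−0 = 0 → Ȟ^2 ≅ 0


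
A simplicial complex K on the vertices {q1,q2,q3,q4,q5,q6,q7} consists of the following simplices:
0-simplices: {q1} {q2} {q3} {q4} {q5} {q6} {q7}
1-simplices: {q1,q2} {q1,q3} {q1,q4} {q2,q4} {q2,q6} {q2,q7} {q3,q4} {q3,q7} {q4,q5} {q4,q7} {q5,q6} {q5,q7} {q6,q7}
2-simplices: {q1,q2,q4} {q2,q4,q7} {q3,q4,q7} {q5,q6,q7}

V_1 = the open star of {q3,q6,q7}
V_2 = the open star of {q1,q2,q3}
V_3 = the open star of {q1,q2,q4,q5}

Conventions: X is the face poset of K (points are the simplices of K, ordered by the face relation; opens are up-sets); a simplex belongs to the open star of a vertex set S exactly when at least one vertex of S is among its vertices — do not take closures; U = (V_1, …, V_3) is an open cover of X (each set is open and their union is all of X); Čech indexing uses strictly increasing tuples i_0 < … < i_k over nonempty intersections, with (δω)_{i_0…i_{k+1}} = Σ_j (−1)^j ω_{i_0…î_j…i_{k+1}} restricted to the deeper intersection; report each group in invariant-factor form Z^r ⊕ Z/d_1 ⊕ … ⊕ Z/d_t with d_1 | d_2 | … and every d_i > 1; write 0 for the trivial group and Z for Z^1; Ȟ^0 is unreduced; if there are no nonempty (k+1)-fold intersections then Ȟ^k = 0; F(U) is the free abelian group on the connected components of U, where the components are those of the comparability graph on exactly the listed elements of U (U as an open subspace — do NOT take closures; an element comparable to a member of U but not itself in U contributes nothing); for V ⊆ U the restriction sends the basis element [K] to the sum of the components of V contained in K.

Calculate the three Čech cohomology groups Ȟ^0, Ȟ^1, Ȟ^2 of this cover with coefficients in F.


Ȟ^0(U;F) ≅ Z, Ȟ^1(U;F) ≅ Z^3, Ȟ^2(U;F) ≅ 0

nerve simplices:
  V1={{q3},{q6},{q7},{q1,q3},{q2,q6},{q2,q7},{q3,q4},{q3,q7},{q4,q7},{q5,q6},{q5,q7},{q6,q7},{q2,q4,q7},{q3,q4,q7},{q5,q6,q7}} V2={{q1},{q2},{q3},{q1,q2},{q1,q3},{q1,q4},{q2,q4},{q2,q6},{q2,q7},{q3,q4},{q3,q7},{q1,q2,q4},{q2,q4,q7},{q3,q4,q7}} V3={{q1},{q2},{q4},{q5},{q1,q2},{q1,q3},{q1,q4},{q2,q4},{q2,q6},{q2,q7},{q3,q4},{q4,q5},{q4,q7},{q5,q6},{q5,q7},{q1,q2,q4},{q2,q4,q7},{q3,q4,q7},{q5,q6,q7}}
  V12={{q3},{q1,q3},{q2,q6},{q2,q7},{q3,q4},{q3,q7},{q2,q4,q7},{q3,q4,q7}} V13={{q1,q3},{q2,q6},{q2,q7},{q3,q4},{q4,q7},{q5,q6},{q5,q7},{q2,q4,q7},{q3,q4,q7},{q5,q6,q7}} V23={{q1},{q2},{q1,q2},{q1,q3},{q1,q4},{q2,q4},{q2,q6},{q2,q7},{q3,q4},{q1,q2,q4},{q2,q4,q7},{q3,q4,q7}}
  V123={{q1,q3},{q2,q6},{q2,q7},{q3,q4},{q2,q4,q7},{q3,q4,q7}}
components per intersection:
  V1: {{q3},{q6},{q7},{q1,q3},{q2,q6},{q2,q7},{q3,q4},{q3,q7},{q4,q7},{q5,q6},{q5,q7},{q6,q7},{q2,q4,q7},{q3,q4,q7},{q5,q6,q7}}
  V2: {{q1},{q2},{q3},{q1,q2},{q1,q3},{q1,q4},{q2,q4},{q2,q6},{q2,q7},{q3,q4},{q3,q7},{q1,q2,q4},{q2,q4,q7},{q3,q4,q7}}
  V3: {{q1},{q2},{q4},{q5},{q1,q2},{q1,q3},{q1,q4},{q2,q4},{q2,q6},{q2,q7},{q3,q4},{q4,q5},{q4,q7},{q5,q6},{q5,q7},{q1,q2,q4},{q2,q4,q7},{q3,q4,q7},{q5,q6,q7}}
  V12: {{q3},{q1,q3},{q3,q4},{q3,q7},{q3,q4,q7}} {{q2,q6}} {{q2,q7},{q2,q4,q7}}
  V13: {{q1,q3}} {{q2,q6}} {{q2,q7},{q3,q4},{q4,q7},{q2,q4,q7},{q3,q4,q7}} {{q5,q6},{q5,q7},{q5,q6,q7}}
  V23: {{q1},{q2},{q1,q2},{q1,q3},{q1,q4},{q2,q4},{q2,q6},{q2,q7},{q1,q2,q4},{q2,q4,q7}} {{q3,q4},{q3,q4,q7}}
  V123: {{q1,q3}} {{q2,q6}} {{q2,q7},{q2,q4,q7}} {{q3,q4},{q3,q4,q7}}
C dims 3,9,4; δ0: rk 2, SNF 1^2; δ1: rk 4, SNF 1^4
degree 0: 3−2−0 = 1 → Ȟ^0 ≅ Z
degree 1: 9−4−2 = 3 → Ȟ^1 ≅ Z^3
degree 2: 4−0−4 = 0 → Ȟ^2 ≅ 0


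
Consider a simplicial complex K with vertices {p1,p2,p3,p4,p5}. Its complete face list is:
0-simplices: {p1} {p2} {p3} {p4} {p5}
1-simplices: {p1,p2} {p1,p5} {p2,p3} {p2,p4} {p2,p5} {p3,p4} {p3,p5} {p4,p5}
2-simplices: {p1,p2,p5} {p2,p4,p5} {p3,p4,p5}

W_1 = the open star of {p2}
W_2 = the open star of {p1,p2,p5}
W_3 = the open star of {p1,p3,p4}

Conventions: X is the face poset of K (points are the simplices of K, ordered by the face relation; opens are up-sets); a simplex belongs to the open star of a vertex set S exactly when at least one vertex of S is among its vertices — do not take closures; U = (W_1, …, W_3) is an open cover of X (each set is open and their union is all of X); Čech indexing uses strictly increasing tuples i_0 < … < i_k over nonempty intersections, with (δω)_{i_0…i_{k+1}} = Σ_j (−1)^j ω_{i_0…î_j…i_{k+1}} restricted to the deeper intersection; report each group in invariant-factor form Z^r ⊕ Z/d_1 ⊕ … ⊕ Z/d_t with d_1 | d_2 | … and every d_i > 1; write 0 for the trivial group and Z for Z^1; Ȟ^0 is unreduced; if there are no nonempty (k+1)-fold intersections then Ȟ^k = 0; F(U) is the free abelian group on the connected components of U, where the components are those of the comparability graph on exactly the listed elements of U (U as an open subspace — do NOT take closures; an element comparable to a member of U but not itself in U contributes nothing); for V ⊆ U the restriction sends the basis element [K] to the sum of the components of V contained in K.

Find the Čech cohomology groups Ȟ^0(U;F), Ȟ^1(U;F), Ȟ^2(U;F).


cover nerve:
  W1={{p2},{p1,p2},{p2,p3},{p2,p4},{p2,p5},{p1,p2,p5},{p2,p4,p5}} W2={{p1},{p2},{p5},{p1,p2},{p1,p5},{p2,p3},{p2,p4},{p2,p5},{p3,p5},{p4,p5},{p1,p2,p5},{p2,p4,p5},{p3,p4,p5}} W3={{p1},{p3},{p4},{p1,p2},{p1,p5},{p2,p3},{p2,p4},{p3,p4},{p3,p5},{p4,p5},{p1,p2,p5},{p2,p4,p5},{p3,p4,p5}}
  W12={{p2},{p1,p2},{p2,p3},{p2,p4},{p2,p5},{p1,p2,p5},{p2,p4,p5}} W13={{p1,p2},{p2,p3},{p2,p4},{p1,p2,p5},{p2,p4,p5}} W23={{p1},{p1,p2},{p1,p5},{p2,p3},{p2,p4},{p3,p5},{p4,p5},{p1,p2,p5},{p2,p4,p5},{p3,p4,p5}}
  W123={{p1,p2},{p2,p3},{p2,p4},{p1,p2,p5},{p2,p4,p5}}
components per intersection:
  W1: {{p2},{p1,p2},{p2,p3},{p2,p4},{p2,p5},{p1,p2,p5},{p2,p4,p5}}
  W2: {{p1},{p2},{p5},{p1,p2},{p1,p5},{p2,p3},{p2,p4},{p2,p5},{p3,p5},{p4,p5},{p1,p2,p5},{p2,p4,p5},{p3,p4,p5}}
  W3: {{p1},{p1,p2},{p1,p5},{p1,p2,p5}} {{p3},{p4},{p2,p3},{p2,p4},{p3,p4},{p3,p5},{p4,p5},{p2,p4,p5},{p3,p4,p5}}
  W12: {{p2},{p1,p2},{p2,p3},{p2,p4},{p2,p5},{p1,p2,p5},{p2,p4,p5}}
  W13: {{p1,p2},{p1,p2,p5}} {{p2,p3}} {{p2,p4},{p2,p4,p5}}
  W23: {{p1},{p1,p2},{p1,p5},{p1,p2,p5}} {{p2,p3}} {{p2,p4},{p3,p5},{p4,p5},{p2,p4,p5},{p3,p4,p5}}
  W123: {{p1,p2},{p1,p2,p5}} {{p2,p3}} {{p2,p4},{p2,p4,p5}}
C dims 4,7,3; δ0: rk 3, SNF 1^3; δ1: rk 3, SNF 1^3
Ȟ^0: (4−3)−0=1 ⇒ Z
Ȟ^1: (7−3)−3=1 ⇒ Z
Ȟ^2: (3−0)−3=0 ⇒ 0

Ȟ^0 ≅ Z; Ȟ^1 ≅ Z; Ȟ^2 ≅ 0


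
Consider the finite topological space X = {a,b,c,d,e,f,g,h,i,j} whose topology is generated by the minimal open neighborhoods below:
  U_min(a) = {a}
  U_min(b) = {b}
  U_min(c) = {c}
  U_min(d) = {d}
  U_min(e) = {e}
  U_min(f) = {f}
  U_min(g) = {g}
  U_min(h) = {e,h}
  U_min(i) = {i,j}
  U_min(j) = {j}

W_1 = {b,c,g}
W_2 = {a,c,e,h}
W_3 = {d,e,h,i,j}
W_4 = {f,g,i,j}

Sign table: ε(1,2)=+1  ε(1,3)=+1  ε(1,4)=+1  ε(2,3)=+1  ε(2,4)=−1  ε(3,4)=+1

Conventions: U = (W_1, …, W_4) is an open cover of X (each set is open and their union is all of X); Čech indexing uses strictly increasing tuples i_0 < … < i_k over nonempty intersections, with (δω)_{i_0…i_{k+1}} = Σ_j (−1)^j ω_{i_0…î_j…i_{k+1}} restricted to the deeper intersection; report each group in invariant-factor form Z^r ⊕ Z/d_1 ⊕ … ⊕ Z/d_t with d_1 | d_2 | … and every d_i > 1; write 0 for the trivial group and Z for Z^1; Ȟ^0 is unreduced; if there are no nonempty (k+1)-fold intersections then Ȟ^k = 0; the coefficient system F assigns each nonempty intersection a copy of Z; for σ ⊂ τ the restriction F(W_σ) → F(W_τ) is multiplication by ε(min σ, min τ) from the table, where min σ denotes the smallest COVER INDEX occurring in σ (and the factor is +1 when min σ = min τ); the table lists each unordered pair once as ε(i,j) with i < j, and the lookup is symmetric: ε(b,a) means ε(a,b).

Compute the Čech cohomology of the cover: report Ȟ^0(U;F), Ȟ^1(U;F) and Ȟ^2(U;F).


Ȟ^0 = Z,  Ȟ^1 = Z,  Ȟ^2 = 0

nonempty intersections:
  W12={c} W14={g} W23={e,h} W34={i,j}
C dims 4,4; δ0: rk 3, SNF 1^3
Ȟ^0: (4−3)−0=1 ⇒ Z
Ȟ^1: (4−0)−3=1 ⇒ Z
Ȟ^2: (0−0)−0=0 ⇒ 0


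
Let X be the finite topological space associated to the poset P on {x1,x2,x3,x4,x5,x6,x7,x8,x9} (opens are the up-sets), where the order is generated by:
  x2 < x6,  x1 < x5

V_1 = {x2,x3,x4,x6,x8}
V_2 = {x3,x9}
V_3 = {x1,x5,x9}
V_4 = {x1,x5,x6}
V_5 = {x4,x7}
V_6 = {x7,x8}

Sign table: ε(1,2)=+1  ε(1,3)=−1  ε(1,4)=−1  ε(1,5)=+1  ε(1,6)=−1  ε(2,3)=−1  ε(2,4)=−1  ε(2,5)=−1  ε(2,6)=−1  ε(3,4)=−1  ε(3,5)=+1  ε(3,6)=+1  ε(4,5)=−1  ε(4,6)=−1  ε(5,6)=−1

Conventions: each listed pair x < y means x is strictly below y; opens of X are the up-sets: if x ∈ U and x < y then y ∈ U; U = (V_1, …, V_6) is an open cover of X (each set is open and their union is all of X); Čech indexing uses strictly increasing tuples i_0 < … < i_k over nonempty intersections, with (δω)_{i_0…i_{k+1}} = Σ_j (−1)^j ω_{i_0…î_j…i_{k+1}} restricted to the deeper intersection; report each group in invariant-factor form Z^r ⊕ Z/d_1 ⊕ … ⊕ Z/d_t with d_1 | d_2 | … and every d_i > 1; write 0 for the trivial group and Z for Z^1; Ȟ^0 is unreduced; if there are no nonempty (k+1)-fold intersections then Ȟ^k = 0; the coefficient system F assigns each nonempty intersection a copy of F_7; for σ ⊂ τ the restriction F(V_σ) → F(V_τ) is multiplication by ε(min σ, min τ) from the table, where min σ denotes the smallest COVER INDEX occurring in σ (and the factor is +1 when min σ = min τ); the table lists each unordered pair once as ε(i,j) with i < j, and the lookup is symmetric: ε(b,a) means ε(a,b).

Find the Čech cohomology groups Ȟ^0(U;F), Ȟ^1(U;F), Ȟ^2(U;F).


nonempty intersections:
  V12={x3} V14={x6} V15={x4} V16={x8} V23={x9} V34={x1,x5} V56={x7}
C dims 6,7; δ0: rk_F7 6
Ȟ^0: (6−6)−0=0 ⇒ 0
Ȟ^1: (7−0)−6=1 ⇒ Z/7
Ȟ^2: (0−0)−0=0 ⇒ 0

Ȟ^0 ≅ 0, Ȟ^1 ≅ Z/7 and Ȟ^2 ≅ 0


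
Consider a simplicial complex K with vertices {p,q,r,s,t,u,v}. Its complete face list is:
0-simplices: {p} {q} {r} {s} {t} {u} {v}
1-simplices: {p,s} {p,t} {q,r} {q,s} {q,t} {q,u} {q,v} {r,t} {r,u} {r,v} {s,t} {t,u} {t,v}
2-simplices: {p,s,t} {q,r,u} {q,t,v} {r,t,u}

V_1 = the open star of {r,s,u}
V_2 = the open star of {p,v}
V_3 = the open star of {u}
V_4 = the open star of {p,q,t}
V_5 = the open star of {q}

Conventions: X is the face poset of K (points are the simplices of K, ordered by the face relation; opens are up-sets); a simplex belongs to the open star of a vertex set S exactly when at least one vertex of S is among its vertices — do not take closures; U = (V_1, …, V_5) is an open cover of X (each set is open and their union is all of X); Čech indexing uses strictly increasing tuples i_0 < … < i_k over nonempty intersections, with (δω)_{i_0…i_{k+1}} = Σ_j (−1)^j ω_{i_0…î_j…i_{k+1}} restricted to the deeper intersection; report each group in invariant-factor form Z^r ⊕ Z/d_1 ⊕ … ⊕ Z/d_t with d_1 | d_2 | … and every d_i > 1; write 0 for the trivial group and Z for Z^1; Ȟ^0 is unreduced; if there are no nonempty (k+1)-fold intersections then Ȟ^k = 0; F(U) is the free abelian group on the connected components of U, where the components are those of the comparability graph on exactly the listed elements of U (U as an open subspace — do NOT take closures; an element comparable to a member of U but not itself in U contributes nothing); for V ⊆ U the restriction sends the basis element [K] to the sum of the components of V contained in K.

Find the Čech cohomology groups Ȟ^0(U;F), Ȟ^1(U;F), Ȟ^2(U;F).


intersection data:
  V1={{r},{s},{u},{p,s},{q,r},{q,s},{q,u},{r,t},{r,u},{r,v},{s,t},{t,u},{p,s,t},{q,r,u},{r,t,u}} V2={{p},{v},{p,s},{p,t},{q,v},{r,v},{t,v},{p,s,t},{q,t,v}} V3={{u},{q,u},{r,u},{t,u},{q,r,u},{r,t,u}} V4={{p},{q},{t},{p,s},{p,t},{q,r},{q,s},{q,t},{q,u},{q,v},{r,t},{s,t},{t,u},{t,v},{p,s,t},{q,r,u},{q,t,v},{r,t,u}} V5={{q},{q,r},{q,s},{q,t},{q,u},{q,v},{q,r,u},{q,t,v}}
  V12={{p,s},{r,v},{p,s,t}} V13={{u},{q,u},{r,u},{t,u},{q,r,u},{r,t,u}} V14={{p,s},{q,r},{q,s},{q,u},{r,t},{s,t},{t,u},{p,s,t},{q,r,u},{r,t,u}} V15={{q,r},{q,s},{q,u},{q,r,u}} V24={{p},{p,s},{p,t},{q,v},{t,v},{p,s,t},{q,t,v}} V25={{q,v},{q,t,v}} V34={{q,u},{t,u},{q,r,u},{r,t,u}} V35={{q,u},{q,r,u}} V45={{q},{q,r},{q,s},{q,t},{q,u},{q,v},{q,r,u},{q,t,v}}
  V124={{p,s},{p,s,t}} V134={{q,u},{t,u},{q,r,u},{r,t,u}} V135={{q,u},{q,r,u}} V145={{q,r},{q,s},{q,u},{q,r,u}} V245={{q,v},{q,t,v}} V345={{q,u},{q,r,u}}
  V1345={{q,u},{q,r,u}}
components per intersection:
  V1: {{r},{u},{q,r},{q,u},{r,t},{r,u},{r,v},{t,u},{q,r,u},{r,t,u}} {{s},{p,s},{q,s},{s,t},{p,s,t}}
  V2: {{p},{p,s},{p,t},{p,s,t}} {{v},{q,v},{r,v},{t,v},{q,t,v}}
  V3: {{u},{q,u},{r,u},{t,u},{q,r,u},{r,t,u}}
  V4: {{p},{q},{t},{p,s},{p,t},{q,r},{q,s},{q,t},{q,u},{q,v},{r,t},{s,t},{t,u},{t,v},{p,s,t},{q,r,u},{q,t,v},{r,t,u}}
  V5: {{q},{q,r},{q,s},{q,t},{q,u},{q,v},{q,r,u},{q,t,v}}
  V12: {{p,s},{p,s,t}} {{r,v}}
  V13: {{u},{q,u},{r,u},{t,u},{q,r,u},{r,t,u}}
  V14: {{p,s},{s,t},{p,s,t}} {{q,r},{q,u},{q,r,u}} {{q,s}} {{r,t},{t,u},{r,t,u}}
  V15: {{q,r},{q,u},{q,r,u}} {{q,s}}
  V24: {{p},{p,s},{p,t},{p,s,t}} {{q,v},{t,v},{q,t,v}}
  V25: {{q,v},{q,t,v}}
  V34: {{q,u},{q,r,u}} {{t,u},{r,t,u}}
  V35: {{q,u},{q,r,u}}
  V45: {{q},{q,r},{q,s},{q,t},{q,u},{q,v},{q,r,u},{q,t,v}}
  V124: {{p,s},{p,s,t}}
  V134: {{q,u},{q,r,u}} {{t,u},{r,t,u}}
  V135: {{q,u},{q,r,u}}
  V145: {{q,r},{q,u},{q,r,u}} {{q,s}}
  V245: {{q,v},{q,t,v}}
  V345: {{q,u},{q,r,u}}
  V1345: {{q,u},{q,r,u}}
C dims 7,16,8,1; δ0: rk 6, SNF 1^6; δ1: rk 7, SNF 1^7; δ2: rk 1, SNF 1^1
Ȟ^0 = (7 − 6) − 0 = 1, so Ȟ^0 ≅ Z
Ȟ^1 = (16 − 7) − 6 = 3, so Ȟ^1 ≅ Z^3
Ȟ^2 = (8 − 1) − 7 = 0, so Ȟ^2 ≅ 0

Ȟ^0(U;F) ≅ Z, Ȟ^1(U;F) ≅ Z^3 and Ȟ^2(U;F) ≅ 0


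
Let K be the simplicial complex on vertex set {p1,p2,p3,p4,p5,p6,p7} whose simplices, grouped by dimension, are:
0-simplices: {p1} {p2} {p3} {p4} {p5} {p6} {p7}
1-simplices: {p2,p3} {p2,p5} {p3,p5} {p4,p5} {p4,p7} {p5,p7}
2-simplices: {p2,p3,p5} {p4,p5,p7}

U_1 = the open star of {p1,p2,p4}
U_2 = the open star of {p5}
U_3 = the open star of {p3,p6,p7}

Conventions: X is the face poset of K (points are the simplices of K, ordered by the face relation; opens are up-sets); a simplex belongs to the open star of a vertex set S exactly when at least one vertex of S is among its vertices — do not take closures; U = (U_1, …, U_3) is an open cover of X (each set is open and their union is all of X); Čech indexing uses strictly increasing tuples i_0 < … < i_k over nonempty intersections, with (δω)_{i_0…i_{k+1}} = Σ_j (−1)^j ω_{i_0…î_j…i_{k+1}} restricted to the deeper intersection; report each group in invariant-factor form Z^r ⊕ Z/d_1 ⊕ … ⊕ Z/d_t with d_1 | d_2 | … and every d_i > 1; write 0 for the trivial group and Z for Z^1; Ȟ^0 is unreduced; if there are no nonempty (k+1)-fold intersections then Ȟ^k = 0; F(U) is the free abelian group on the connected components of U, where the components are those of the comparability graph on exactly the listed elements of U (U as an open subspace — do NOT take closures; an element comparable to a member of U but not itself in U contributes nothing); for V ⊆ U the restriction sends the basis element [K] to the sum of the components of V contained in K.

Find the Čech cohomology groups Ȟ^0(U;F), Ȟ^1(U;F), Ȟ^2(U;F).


nonempty intersections:
  U1={{p1},{p2},{p4},{p2,p3},{p2,p5},{p4,p5},{p4,p7},{p2,p3,p5},{p4,p5,p7}} U2={{p5},{p2,p5},{p3,p5},{p4,p5},{p5,p7},{p2,p3,p5},{p4,p5,p7}} U3={{p3},{p6},{p7},{p2,p3},{p3,p5},{p4,p7},{p5,p7},{p2,p3,p5},{p4,p5,p7}}
  U12={{p2,p5},{p4,p5},{p2,p3,p5},{p4,p5,p7}} U13={{p2,p3},{p4,p7},{p2,p3,p5},{p4,p5,p7}} U23={{p3,p5},{p5,p7},{p2,p3,p5},{p4,p5,p7}}
  U123={{p2,p3,p5},{p4,p5,p7}}
components per intersection:
  U1: {{p1}} {{p2},{p2,p3},{p2,p5},{p2,p3,p5}} {{p4},{p4,p5},{p4,p7},{p4,p5,p7}}
  U2: {{p5},{p2,p5},{p3,p5},{p4,p5},{p5,p7},{p2,p3,p5},{p4,p5,p7}}
  U3: {{p3},{p2,p3},{p3,p5},{p2,p3,p5}} {{p6}} {{p7},{p4,p7},{p5,p7},{p4,p5,p7}}
  U12: {{p2,p5},{p2,p3,p5}} {{p4,p5},{p4,p5,p7}}
  U13: {{p2,p3},{p2,p3,p5}} {{p4,p7},{p4,p5,p7}}
  U23: {{p3,p5},{p2,p3,p5}} {{p5,p7},{p4,p5,p7}}
  U123: {{p2,p3,p5}} {{p4,p5,p7}}
C dims 7,6,2; δ0: rk 4, SNF 1^4; δ1: rk 2, SNF 1^2
Ȟ^0: (7−4)−0=3 ⇒ Z^3
Ȟ^1: (6−2)−4=0 ⇒ 0
Ȟ^2: (2−0)−2=0 ⇒ 0

Ȟ^0 = Z^3; Ȟ^1 = 0; Ȟ^2 = 0


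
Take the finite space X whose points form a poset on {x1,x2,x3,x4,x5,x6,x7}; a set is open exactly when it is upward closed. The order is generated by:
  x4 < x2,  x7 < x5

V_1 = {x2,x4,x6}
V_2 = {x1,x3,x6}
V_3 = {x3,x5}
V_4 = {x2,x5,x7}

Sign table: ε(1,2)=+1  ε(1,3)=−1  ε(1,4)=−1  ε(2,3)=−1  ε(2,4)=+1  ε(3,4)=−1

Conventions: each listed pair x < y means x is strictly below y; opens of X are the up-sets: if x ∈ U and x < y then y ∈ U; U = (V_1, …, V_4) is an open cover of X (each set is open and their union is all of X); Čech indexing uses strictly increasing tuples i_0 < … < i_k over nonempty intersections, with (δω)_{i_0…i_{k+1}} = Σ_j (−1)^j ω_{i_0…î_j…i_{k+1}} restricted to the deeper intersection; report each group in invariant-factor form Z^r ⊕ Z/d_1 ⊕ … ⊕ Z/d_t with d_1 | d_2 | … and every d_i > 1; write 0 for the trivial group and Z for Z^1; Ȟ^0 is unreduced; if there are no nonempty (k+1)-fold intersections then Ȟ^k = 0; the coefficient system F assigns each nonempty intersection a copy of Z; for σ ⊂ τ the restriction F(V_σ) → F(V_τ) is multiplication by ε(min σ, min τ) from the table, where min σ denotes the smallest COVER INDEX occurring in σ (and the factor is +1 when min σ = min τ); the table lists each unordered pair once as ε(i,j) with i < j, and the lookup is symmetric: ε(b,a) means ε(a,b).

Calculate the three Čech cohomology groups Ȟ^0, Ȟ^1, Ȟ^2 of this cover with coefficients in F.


nerve simplices:
  V12={x6} V14={x2} V23={x3} V34={x5}
C dims 4,4; δ0: rk 4, SNF 1^3·2
degree 0: 4−4−0 = 0 → Ȟ^0 ≅ 0
degree 1: 4−0−4 = 0 plus torsion [2] → Ȟ^1 ≅ Z/2
degree 2: 0−0−0 = 0 → Ȟ^2 ≅ 0

Ȟ^0 = 0, Ȟ^1 = Z/2, Ȟ^2 = 0


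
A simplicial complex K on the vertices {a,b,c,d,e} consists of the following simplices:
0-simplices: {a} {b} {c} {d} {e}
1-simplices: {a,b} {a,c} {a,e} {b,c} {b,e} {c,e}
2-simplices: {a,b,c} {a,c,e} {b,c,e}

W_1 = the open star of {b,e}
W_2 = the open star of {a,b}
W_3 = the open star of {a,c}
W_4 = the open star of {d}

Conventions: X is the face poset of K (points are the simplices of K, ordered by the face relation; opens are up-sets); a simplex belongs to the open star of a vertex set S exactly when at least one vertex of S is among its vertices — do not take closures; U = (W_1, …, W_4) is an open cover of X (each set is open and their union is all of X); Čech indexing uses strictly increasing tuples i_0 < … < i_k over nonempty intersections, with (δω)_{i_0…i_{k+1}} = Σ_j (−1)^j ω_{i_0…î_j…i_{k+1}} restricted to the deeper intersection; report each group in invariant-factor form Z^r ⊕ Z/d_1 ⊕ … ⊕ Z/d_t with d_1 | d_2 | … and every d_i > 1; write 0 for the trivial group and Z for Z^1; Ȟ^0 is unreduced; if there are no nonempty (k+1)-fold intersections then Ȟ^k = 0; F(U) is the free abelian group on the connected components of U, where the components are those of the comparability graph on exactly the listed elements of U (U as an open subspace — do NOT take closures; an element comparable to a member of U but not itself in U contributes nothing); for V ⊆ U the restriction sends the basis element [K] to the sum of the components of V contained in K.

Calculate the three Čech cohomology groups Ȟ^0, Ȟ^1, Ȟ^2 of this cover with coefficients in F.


nonempty overlaps:
  W1={{b},{e},{a,b},{a,e},{b,c},{b,e},{c,e},{a,b,c},{a,c,e},{b,c,e}} W2={{a},{b},{a,b},{a,c},{a,e},{b,c},{b,e},{a,b,c},{a,c,e},{b,c,e}} W3={{a},{c},{a,b},{a,c},{a,e},{b,c},{c,e},{a,b,c},{a,c,e},{b,c,e}} W4={{d}}
  W12={{b},{a,b},{a,e},{b,c},{b,e},{a,b,c},{a,c,e},{b,c,e}} W13={{a,b},{a,e},{b,c},{c,e},{a,b,c},{a,c,e},{b,c,e}} W23={{a},{a,b},{a,c},{a,e},{b,c},{a,b,c},{a,c,e},{b,c,e}}
  W123={{a,b},{a,e},{b,c},{a,b,c},{a,c,e},{b,c,e}}
components per intersection:
  W1: {{b},{e},{a,b},{a,e},{b,c},{b,e},{c,e},{a,b,c},{a,c,e},{b,c,e}}
  W2: {{a},{b},{a,b},{a,c},{a,e},{b,c},{b,e},{a,b,c},{a,c,e},{b,c,e}}
  W3: {{a},{c},{a,b},{a,c},{a,e},{b,c},{c,e},{a,b,c},{a,c,e},{b,c,e}}
  W4: {{d}}
  W12: {{b},{a,b},{b,c},{b,e},{a,b,c},{b,c,e}} {{a,e},{a,c,e}}
  W13: {{a,b},{a,e},{b,c},{c,e},{a,b,c},{a,c,e},{b,c,e}}
  W23: {{a},{a,b},{a,c},{a,e},{b,c},{a,b,c},{a,c,e},{b,c,e}}
  W123: {{a,b},{b,c},{a,b,c},{b,c,e}} {{a,e},{a,c,e}}
C dims 4,4,2; δ0: rk 2, SNF 1^2; δ1: rk 2, SNF 1^2
degree 0: 4−2−0 = 2 → Ȟ^0 ≅ Z^2
degree 1: 4−2−2 = 0 → Ȟ^1 ≅ 0
degree 2: 2−0−2 = 0 → Ȟ^2 ≅ 0

Ȟ^0 ≅ Z^2, Ȟ^1 ≅ 0 and Ȟ^2 ≅ 0
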